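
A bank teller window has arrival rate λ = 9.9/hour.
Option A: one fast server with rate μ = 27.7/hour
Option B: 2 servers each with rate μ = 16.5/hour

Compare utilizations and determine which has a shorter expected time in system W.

Option A: single server μ = 27.7 (M/M/1)
  ρ_A = 9.9/27.7 = 0.3574
  W_A = 1/(μ-λ) = 1/(27.7-9.9) = 1/17.80 = 0.05618

Option B: 2 servers μ = 16.5 (M/M/2)
  ρ_B = λ/(cμ) = 9.9/(2×16.5) = 0.3000
  Offered load a = λ/μ = cρ = 9.9/16.5 = 0.6000
  P₀ = [ Σₙ₌₀^1 aⁿ/n! + a^2/(2!(1-ρ)) ]⁻¹
  Σ = a^0/0! + a^1/1! = 1.0000 + 0.6000 = 1.6000
  a^2/(2!(1-ρ)) = 0.3600/(2 × 0.7000) = 0.2571
  P₀ = 1/(1.6000 + 0.2571) = 0.5385
  Lq = P₀·a^2·ρ / (2!(1-ρ)²) = 0.5385 × 0.3600 × 0.3000 / (2 × 0.4900) = 0.05934
  Wq_B = Lq/λ = 0.05934/9.9 = 0.005994
  W_B = Wq_B + 1/μ = 0.005994 + 0.06061 = 0.06660

Since W_A = 0.05618 < W_B = 0.06660, Option A (single fast server) has the shorter time in system.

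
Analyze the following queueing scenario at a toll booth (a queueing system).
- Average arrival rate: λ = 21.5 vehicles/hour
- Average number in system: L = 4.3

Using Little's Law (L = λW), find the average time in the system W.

Little's Law: L = λW, so W = L/λ
W = 4.3/21.5 = 0.2000 hours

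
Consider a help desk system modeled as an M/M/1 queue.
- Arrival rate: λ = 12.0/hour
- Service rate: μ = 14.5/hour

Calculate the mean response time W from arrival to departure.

First, compute utilization: ρ = λ/μ = 12.0/14.5 = 0.8276
For M/M/1: W = 1/(μ-λ)
W = 1/(14.5-12.0) = 1/2.50
W = 0.4000 hours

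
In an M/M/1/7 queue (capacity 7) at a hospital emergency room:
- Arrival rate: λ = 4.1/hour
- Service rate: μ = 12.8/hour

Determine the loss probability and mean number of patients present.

ρ = λ/μ = 4.1/12.8 = 0.32031
P₀ = (1-ρ)/(1-ρ^(K+1)) = (1-0.32031)/(1-0.32031^8) = 0.6797/0.9999 = 0.6798
P_K = P₀×ρ^K = 0.67977 × 0.32031^7 = 0.67977 × 0.00034593 = 0.0002352
Blocking probability P_7 = 0.0002352 (0.02352%)
L = ρ[1 - (K+1)ρ^K + Kρ^(K+1)] / [(1-ρ)(1-ρ^(K+1))]
L = 0.32031 × (1 - 8×0.0003459 + 7×0.0001108) / ((1 - 0.32031) × (1 - 0.0001108)) = 0.4704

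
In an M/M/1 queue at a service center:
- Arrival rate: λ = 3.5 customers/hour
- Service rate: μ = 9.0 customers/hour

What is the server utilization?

Server utilization: ρ = λ/μ
ρ = 3.5/9.0 = 0.3889
The server is busy 38.89% of the time.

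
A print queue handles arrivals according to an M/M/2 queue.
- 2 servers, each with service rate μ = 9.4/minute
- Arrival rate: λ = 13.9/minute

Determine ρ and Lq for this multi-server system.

Traffic intensity: ρ = λ/(cμ) = 13.9/(2×9.4) = 0.7394
Since ρ = 0.7394 < 1, system is stable.
Offered load a = λ/μ = cρ = 13.9/9.4 = 1.4787
P₀ = [ Σₙ₌₀^1 aⁿ/n! + a^2/(2!(1-ρ)) ]⁻¹
Σ = a^0/0! + a^1/1! = 1.0000 + 1.4787 = 2.4787
a^2/(2!(1-ρ)) = 2.1866/(2 × 0.26064) = 4.1947
P₀ = 1/(2.4787 + 4.1947) = 0.1498
Lq = P₀·a^2·ρ / (2!(1-ρ)²) = 0.14985 × 2.1866 × 0.73936 / (2 × 0.067932) = 1.7831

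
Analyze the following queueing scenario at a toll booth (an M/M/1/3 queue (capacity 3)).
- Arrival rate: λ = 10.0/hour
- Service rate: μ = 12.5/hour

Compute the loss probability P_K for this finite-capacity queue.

ρ = λ/μ = 10.0/12.5 = 0.8000
P₀ = (1-ρ)/(1-ρ^(K+1)) = (1-0.8000)/(1-0.8000^4) = 0.2000/0.5904 = 0.3388
P_K = P₀×ρ^K = 0.33875 × 0.8000^3 = 0.33875 × 0.51200 = 0.1734
Blocking probability = 17.34%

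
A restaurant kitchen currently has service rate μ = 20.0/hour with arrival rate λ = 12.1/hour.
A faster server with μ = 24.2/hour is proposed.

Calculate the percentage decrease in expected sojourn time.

System 1: ρ₁ = 12.1/20.0 = 0.6050, W₁ = 1/(20.0-12.1) = 0.12658
System 2: ρ₂ = 12.1/24.2 = 0.5000, W₂ = 1/(24.2-12.1) = 0.082645
Improvement: (W₁-W₂)/W₁ = (0.12658-0.082645)/0.12658 = 34.71%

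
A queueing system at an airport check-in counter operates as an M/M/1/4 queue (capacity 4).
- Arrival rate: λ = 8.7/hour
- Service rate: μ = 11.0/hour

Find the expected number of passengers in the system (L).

ρ = λ/μ = 8.7/11.0 = 0.7909
P₀ = (1-ρ)/(1-ρ^(K+1)) = (1-0.7909)/(1-0.7909^5) = 0.2091/0.6905 = 0.3028
P_K = P₀×ρ^K = 0.3028 × 0.7909^4 = 0.3028 × 0.3913 = 0.1185
L = ρ[1 - (K+1)ρ^K + Kρ^(K+1)] / [(1-ρ)(1-ρ^(K+1))]
L = 0.7909 × (1 - 5×0.391279 + 4×0.309462) / ((1 - 0.7909) × (1 - 0.309462)) = 1.5417 passengers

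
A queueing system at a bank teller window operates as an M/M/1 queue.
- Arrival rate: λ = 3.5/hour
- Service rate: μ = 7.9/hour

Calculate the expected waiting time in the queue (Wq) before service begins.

First, compute utilization: ρ = λ/μ = 3.5/7.9 = 0.4430
For M/M/1: Wq = λ/(μ(μ-λ))
Wq = 3.5/(7.9 × (7.9-3.5))
Wq = 3.5/(7.9 × 4.40)
Wq = 0.1007 hours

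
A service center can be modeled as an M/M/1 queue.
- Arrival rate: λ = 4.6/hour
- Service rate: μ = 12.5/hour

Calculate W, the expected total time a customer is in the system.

First, compute utilization: ρ = λ/μ = 4.6/12.5 = 0.3680
For M/M/1: W = 1/(μ-λ)
W = 1/(12.5-4.6) = 1/7.90
W = 0.1266 hours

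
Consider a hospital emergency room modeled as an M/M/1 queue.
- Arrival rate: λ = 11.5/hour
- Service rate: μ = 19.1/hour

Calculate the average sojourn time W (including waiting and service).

First, compute utilization: ρ = λ/μ = 11.5/19.1 = 0.6021
For M/M/1: W = 1/(μ-λ)
W = 1/(19.1-11.5) = 1/7.60
W = 0.1316 hours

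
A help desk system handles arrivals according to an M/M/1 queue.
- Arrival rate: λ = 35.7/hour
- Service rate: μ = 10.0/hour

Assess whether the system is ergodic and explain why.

Stability requires ρ = λ/(cμ) < 1
ρ = 35.7/(1 × 10.0) = 35.7/10.00 = 3.5700
Since 3.5700 ≥ 1, the system is UNSTABLE.
Queue grows without bound. Need μ > λ = 35.7.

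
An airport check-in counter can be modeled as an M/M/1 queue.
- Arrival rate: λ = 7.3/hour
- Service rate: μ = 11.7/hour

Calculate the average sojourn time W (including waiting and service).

First, compute utilization: ρ = λ/μ = 7.3/11.7 = 0.6239
For M/M/1: W = 1/(μ-λ)
W = 1/(11.7-7.3) = 1/4.40
W = 0.2273 hours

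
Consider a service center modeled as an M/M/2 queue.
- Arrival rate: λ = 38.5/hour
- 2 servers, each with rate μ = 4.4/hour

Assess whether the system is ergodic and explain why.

Stability requires ρ = λ/(cμ) < 1
ρ = 38.5/(2 × 4.4) = 38.5/8.80 = 4.3750
Since 4.3750 ≥ 1, the system is UNSTABLE.
Need c > λ/μ = 38.5/4.4 = 8.75.
Minimum servers needed: c = 9.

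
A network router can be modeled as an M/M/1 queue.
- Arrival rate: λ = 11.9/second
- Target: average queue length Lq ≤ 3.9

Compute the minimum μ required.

For M/M/1: Lq = λ²/(μ(μ-λ))
Need Lq ≤ 3.9, i.e. μ(μ-λ) ≥ λ²/3.9
μ² - 11.9μ - 141.61/3.9 ≥ 0  →  μ² - 11.9μ - 36.31026 ≥ 0
Quadratic formula (positive root): μ = [λ + √(λ² + 4×36.31026)]/2
Discriminant: 141.61 + 4×36.31026 = 286.8510, √286.8510 = 16.93668
μ ≥ (11.9 + 16.93668)/2 = 14.4183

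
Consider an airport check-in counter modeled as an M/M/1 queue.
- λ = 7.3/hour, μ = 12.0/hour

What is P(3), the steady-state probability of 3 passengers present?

ρ = λ/μ = 7.3/12.0 = 0.6083
P(n) = (1-ρ)ρⁿ
P(3) = (1-0.6083) × 0.6083^3
P(3) = 0.3917 × 0.2251
P(3) = 0.08817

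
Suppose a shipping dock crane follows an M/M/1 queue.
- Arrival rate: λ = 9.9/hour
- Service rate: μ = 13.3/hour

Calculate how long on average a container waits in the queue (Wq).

First, compute utilization: ρ = λ/μ = 9.9/13.3 = 0.7444
For M/M/1: Wq = λ/(μ(μ-λ))
Wq = 9.9/(13.3 × (13.3-9.9))
Wq = 9.9/(13.3 × 3.40)
Wq = 0.2189 hours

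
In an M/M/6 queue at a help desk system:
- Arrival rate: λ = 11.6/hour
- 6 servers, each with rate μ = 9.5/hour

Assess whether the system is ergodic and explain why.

Stability requires ρ = λ/(cμ) < 1
ρ = 11.6/(6 × 9.5) = 11.6/57.00 = 0.2035
Since 0.2035 < 1, the system is STABLE.
The servers are busy 20.35% of the time.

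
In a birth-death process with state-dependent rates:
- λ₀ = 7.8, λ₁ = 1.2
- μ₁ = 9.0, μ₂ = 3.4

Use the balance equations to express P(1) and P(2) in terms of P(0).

Balance equations:
State 0: λ₀P₀ = μ₁P₁ → P₁ = (λ₀/μ₁)P₀ = (7.8/9.0)P₀ = 0.8667P₀
State 1: P₂ = (λ₀λ₁)/(μ₁μ₂)P₀ = (7.8×1.2)/(9.0×3.4)P₀ = 0.3059P₀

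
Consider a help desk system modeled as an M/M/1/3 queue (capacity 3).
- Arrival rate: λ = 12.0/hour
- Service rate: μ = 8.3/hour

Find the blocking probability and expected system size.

ρ = λ/μ = 12.0/8.3 = 1.44578
P₀ = (1-ρ)/(1-ρ^(K+1)) = (1-1.44578)/(1-1.44578^4) = -0.4458/-3.3693 = 0.1323
P_K = P₀×ρ^K = 0.1323 × 1.44578^3 = 0.1323 × 3.0221 = 0.3998
Blocking probability P_3 = 0.3998 (39.98%)
L = ρ[1 - (K+1)ρ^K + Kρ^(K+1)] / [(1-ρ)(1-ρ^(K+1))]
L = 1.44578 × (1 - 4×3.022085 + 3×4.369270) / ((1 - 1.44578) × (1 - 4.369270)) = 1.9439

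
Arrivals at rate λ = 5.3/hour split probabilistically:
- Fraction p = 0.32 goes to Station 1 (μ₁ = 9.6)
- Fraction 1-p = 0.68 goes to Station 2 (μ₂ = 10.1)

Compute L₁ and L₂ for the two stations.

Effective rates: λ₁ = 5.3×0.32 = 1.696, λ₂ = 5.3×0.68 = 3.604
Station 1: ρ₁ = 1.696/9.6 = 0.1767, L₁ = ρ₁/(1-ρ₁) = 0.1767/(1-0.1767) = 0.2146
Station 2: ρ₂ = 3.604/10.1 = 0.35683, L₂ = ρ₂/(1-ρ₂) = 0.35683/(1-0.35683) = 0.5548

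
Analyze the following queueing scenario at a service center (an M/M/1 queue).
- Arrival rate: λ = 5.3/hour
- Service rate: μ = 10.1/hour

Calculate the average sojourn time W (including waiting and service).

First, compute utilization: ρ = λ/μ = 5.3/10.1 = 0.5248
For M/M/1: W = 1/(μ-λ)
W = 1/(10.1-5.3) = 1/4.80
W = 0.2083 hours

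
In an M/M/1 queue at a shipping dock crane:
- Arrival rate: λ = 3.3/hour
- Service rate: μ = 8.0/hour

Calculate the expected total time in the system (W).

First, compute utilization: ρ = λ/μ = 3.3/8.0 = 0.4125
For M/M/1: W = 1/(μ-λ)
W = 1/(8.0-3.3) = 1/4.70
W = 0.2128 hours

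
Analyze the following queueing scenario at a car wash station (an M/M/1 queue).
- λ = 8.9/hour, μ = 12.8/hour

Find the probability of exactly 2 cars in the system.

ρ = λ/μ = 8.9/12.8 = 0.6953
P(n) = (1-ρ)ρⁿ
P(2) = (1-0.6953) × 0.6953^2
P(2) = 0.3047 × 0.4834
P(2) = 0.1473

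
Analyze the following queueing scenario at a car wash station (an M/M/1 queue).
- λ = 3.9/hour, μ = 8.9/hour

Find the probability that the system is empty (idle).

ρ = λ/μ = 3.9/8.9 = 0.4382
P(0) = 1 - ρ = 1 - 0.4382 = 0.5618
The server is idle 56.18% of the time.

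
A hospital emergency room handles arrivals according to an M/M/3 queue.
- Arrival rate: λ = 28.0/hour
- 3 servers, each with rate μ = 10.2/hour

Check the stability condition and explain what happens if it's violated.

Stability requires ρ = λ/(cμ) < 1
ρ = 28.0/(3 × 10.2) = 28.0/30.60 = 0.9150
Since 0.9150 < 1, the system is STABLE.
The servers are busy 91.50% of the time.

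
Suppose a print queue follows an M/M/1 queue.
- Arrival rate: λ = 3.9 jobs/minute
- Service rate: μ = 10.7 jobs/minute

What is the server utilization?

Server utilization: ρ = λ/μ
ρ = 3.9/10.7 = 0.3645
The server is busy 36.45% of the time.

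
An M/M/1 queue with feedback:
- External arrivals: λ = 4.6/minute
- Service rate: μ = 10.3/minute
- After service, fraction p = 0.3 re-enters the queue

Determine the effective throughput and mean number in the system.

Effective arrival rate: λ_eff = λ/(1-p) = 4.6/(1-0.3) = 4.6/0.70 = 6.57143
ρ = λ_eff/μ = 6.57143/10.3 = 0.638003
L = ρ/(1-ρ) = 0.638003/(1-0.638003) = 1.7625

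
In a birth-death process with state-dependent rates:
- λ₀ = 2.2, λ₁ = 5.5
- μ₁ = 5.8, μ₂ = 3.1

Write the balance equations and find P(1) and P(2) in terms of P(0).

Balance equations:
State 0: λ₀P₀ = μ₁P₁ → P₁ = (λ₀/μ₁)P₀ = (2.2/5.8)P₀ = 0.3793P₀
State 1: P₂ = (λ₀λ₁)/(μ₁μ₂)P₀ = (2.2×5.5)/(5.8×3.1)P₀ = 0.6730P₀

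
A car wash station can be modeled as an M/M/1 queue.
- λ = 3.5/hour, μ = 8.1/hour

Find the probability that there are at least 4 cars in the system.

ρ = λ/μ = 3.5/8.1 = 0.4321
P(N ≥ n) = ρⁿ
P(N ≥ 4) = 0.4321^4
P(N ≥ 4) = 0.03486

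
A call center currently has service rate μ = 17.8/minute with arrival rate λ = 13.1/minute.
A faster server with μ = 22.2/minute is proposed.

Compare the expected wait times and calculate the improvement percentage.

System 1: ρ₁ = 13.1/17.8 = 0.7360, W₁ = 1/(17.8-13.1) = 0.21277
System 2: ρ₂ = 13.1/22.2 = 0.5901, W₂ = 1/(22.2-13.1) = 0.10989
Improvement: (W₁-W₂)/W₁ = (0.21277-0.10989)/0.21277 = 48.35%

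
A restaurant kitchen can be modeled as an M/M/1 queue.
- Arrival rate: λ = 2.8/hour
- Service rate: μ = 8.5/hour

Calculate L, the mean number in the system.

ρ = λ/μ = 2.8/8.5 = 0.3294
For M/M/1: L = λ/(μ-λ)
L = 2.8/(8.5-2.8) = 2.8/5.70
L = 0.4912 orders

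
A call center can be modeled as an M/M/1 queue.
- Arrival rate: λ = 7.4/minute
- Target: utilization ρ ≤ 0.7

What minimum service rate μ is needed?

ρ = λ/μ, so μ = λ/ρ
μ ≥ 7.4/0.7 = 10.5714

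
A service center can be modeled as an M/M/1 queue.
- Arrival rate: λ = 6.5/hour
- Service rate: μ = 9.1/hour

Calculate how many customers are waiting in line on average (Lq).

ρ = λ/μ = 6.5/9.1 = 0.7143
For M/M/1: Lq = λ²/(μ(μ-λ))
Lq = 42.25/(9.1 × 2.60)
Lq = 1.7857 customers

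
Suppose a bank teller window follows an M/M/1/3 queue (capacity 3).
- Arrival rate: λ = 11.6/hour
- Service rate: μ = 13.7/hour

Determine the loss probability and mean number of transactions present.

ρ = λ/μ = 11.6/13.7 = 0.84672
P₀ = (1-ρ)/(1-ρ^(K+1)) = (1-0.84672)/(1-0.84672^4) = 0.1533/0.4860 = 0.3154
P_K = P₀×ρ^K = 0.31539 × 0.84672^3 = 0.31539 × 0.60704 = 0.1915
Blocking probability P_3 = 0.1915 (19.15%)
L = ρ[1 - (K+1)ρ^K + Kρ^(K+1)] / [(1-ρ)(1-ρ^(K+1))]
L = 0.84672 × (1 - 4×0.607043 + 3×0.513995) / ((1 - 0.84672) × (1 - 0.513995)) = 1.2936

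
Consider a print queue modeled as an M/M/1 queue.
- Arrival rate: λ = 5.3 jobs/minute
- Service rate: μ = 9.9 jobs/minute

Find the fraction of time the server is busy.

Server utilization: ρ = λ/μ
ρ = 5.3/9.9 = 0.5354
The server is busy 53.54% of the time.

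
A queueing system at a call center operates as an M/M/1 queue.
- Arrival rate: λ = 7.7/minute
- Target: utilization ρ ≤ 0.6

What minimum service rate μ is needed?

ρ = λ/μ, so μ = λ/ρ
μ ≥ 7.7/0.6 = 12.8333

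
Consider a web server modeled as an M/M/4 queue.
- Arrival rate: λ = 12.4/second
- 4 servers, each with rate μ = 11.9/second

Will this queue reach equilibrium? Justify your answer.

Stability requires ρ = λ/(cμ) < 1
ρ = 12.4/(4 × 11.9) = 12.4/47.60 = 0.2605
Since 0.2605 < 1, the system is STABLE.
The servers are busy 26.05% of the time.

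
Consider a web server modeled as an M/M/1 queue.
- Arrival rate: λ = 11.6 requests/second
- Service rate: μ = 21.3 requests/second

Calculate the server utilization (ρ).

Server utilization: ρ = λ/μ
ρ = 11.6/21.3 = 0.5446
The server is busy 54.46% of the time.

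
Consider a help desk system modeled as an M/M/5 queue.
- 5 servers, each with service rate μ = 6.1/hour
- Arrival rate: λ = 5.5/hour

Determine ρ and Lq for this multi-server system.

Traffic intensity: ρ = λ/(cμ) = 5.5/(5×6.1) = 0.1803
Since ρ = 0.1803 < 1, system is stable.
Offered load a = λ/μ = cρ = 5.5/6.1 = 0.9016
P₀ = [ Σₙ₌₀^4 aⁿ/n! + a^5/(5!(1-ρ)) ]⁻¹
Σ = a^0/0! + a^1/1! + a^2/2! + a^3/3! + a^4/4! = 1.0000 + 0.9016 + 0.4065 + 0.1222 + 0.02754 = 2.4578
a^5/(5!(1-ρ)) = 0.5959/(120 × 0.8197) = 0.006058
P₀ = 1/(2.4578 + 0.006058) = 0.4059
Lq = P₀·a^5·ρ / (5!(1-ρ)²) = 0.4059 × 0.5959 × 0.1803 / (120 × 0.6719) = 0.0005409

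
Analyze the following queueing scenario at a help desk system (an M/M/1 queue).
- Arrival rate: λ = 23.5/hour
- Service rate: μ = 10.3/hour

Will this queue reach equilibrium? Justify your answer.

Stability requires ρ = λ/(cμ) < 1
ρ = 23.5/(1 × 10.3) = 23.5/10.30 = 2.2816
Since 2.2816 ≥ 1, the system is UNSTABLE.
Queue grows without bound. Need μ > λ = 23.5.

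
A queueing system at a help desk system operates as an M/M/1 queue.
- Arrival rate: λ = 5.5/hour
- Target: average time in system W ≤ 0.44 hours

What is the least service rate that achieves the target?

For M/M/1: W = 1/(μ-λ)
Need W ≤ 0.44, so 1/(μ-λ) ≤ 0.44
μ - λ ≥ 1/0.44 = 2.2727
μ ≥ 5.5 + 2.2727 = 7.7727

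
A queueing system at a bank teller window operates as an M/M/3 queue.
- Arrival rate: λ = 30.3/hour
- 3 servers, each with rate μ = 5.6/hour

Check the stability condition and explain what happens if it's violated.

Stability requires ρ = λ/(cμ) < 1
ρ = 30.3/(3 × 5.6) = 30.3/16.80 = 1.8036
Since 1.8036 ≥ 1, the system is UNSTABLE.
Need c > λ/μ = 30.3/5.6 = 5.41.
Minimum servers needed: c = 6.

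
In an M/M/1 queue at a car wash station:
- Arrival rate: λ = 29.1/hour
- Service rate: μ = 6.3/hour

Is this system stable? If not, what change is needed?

Stability requires ρ = λ/(cμ) < 1
ρ = 29.1/(1 × 6.3) = 29.1/6.30 = 4.6190
Since 4.6190 ≥ 1, the system is UNSTABLE.
Queue grows without bound. Need μ > λ = 29.1.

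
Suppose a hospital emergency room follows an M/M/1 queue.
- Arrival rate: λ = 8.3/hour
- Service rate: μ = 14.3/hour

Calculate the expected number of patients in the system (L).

ρ = λ/μ = 8.3/14.3 = 0.5804
For M/M/1: L = λ/(μ-λ)
L = 8.3/(14.3-8.3) = 8.3/6.00
L = 1.3833 patients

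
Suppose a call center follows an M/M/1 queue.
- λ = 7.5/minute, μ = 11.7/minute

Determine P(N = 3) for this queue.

ρ = λ/μ = 7.5/11.7 = 0.64103
P(n) = (1-ρ)ρⁿ
P(3) = (1-0.64103) × 0.64103^3
P(3) = 0.3590 × 0.2634
P(3) = 0.09456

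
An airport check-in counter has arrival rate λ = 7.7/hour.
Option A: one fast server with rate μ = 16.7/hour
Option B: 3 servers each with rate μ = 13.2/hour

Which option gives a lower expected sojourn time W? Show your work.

Option A: single server μ = 16.7 (M/M/1)
  ρ_A = 7.7/16.7 = 0.4611
  W_A = 1/(μ-λ) = 1/(16.7-7.7) = 1/9.00 = 0.1111

Option B: 3 servers μ = 13.2 (M/M/3)
  ρ_B = λ/(cμ) = 7.7/(3×13.2) = 0.1944
  Offered load a = λ/μ = cρ = 7.7/13.2 = 0.5833
  P₀ = [ Σₙ₌₀^2 aⁿ/n! + a^3/(3!(1-ρ)) ]⁻¹
  Σ = a^0/0! + a^1/1! + a^2/2! = 1.0000 + 0.58333 + 0.17014 = 1.7535
  a^3/(3!(1-ρ)) = 0.1985/(6 × 0.8056) = 0.04107
  P₀ = 1/(1.7535 + 0.04107) = 0.5572
  Lq = P₀·a^3·ρ / (3!(1-ρ)²) = 0.55725 × 0.19850 × 0.19444 / (6 × 0.64892) = 0.005524
  Wq_B = Lq/λ = 0.00552396/7.7 = 0.000717397
  W_B = Wq_B + 1/μ = 0.000717397 + 0.0757576 = 0.07647

Since W_B = 0.07647 < W_A = 0.1111, Option B (multiple servers) has the shorter time in system.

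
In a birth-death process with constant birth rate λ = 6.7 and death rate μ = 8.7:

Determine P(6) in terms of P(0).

For constant rates: P(n)/P(0) = (λ/μ)^n
P(6)/P(0) = (6.7/8.7)^6 = 0.7701^6 = 0.2086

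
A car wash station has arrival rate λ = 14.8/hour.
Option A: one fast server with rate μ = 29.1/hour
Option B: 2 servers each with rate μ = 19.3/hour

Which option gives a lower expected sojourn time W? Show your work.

Option A: single server μ = 29.1 (M/M/1)
  ρ_A = 14.8/29.1 = 0.5086
  W_A = 1/(μ-λ) = 1/(29.1-14.8) = 1/14.30 = 0.06993

Option B: 2 servers μ = 19.3 (M/M/2)
  ρ_B = λ/(cμ) = 14.8/(2×19.3) = 0.3834
  Offered load a = λ/μ = cρ = 14.8/19.3 = 0.7668
  P₀ = [ Σₙ₌₀^1 aⁿ/n! + a^2/(2!(1-ρ)) ]⁻¹
  Σ = a^0/0! + a^1/1! = 1.0000 + 0.7668 = 1.7668
  a^2/(2!(1-ρ)) = 0.58804/(2 × 0.61658) = 0.4769
  P₀ = 1/(1.7668 + 0.4769) = 0.4457
  Lq = P₀·a^2·ρ / (2!(1-ρ)²) = 0.44569 × 0.58804 × 0.38342 / (2 × 0.38017) = 0.1322
  Wq_B = Lq/λ = 0.13216/14.8 = 0.008930
  W_B = Wq_B + 1/μ = 0.008930 + 0.05181 = 0.06074

Since W_B = 0.06074 < W_A = 0.06993, Option B (multiple servers) has the shorter time in system.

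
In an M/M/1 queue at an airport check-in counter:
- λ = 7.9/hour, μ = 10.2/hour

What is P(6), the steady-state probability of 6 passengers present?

ρ = λ/μ = 7.9/10.2 = 0.7745
P(n) = (1-ρ)ρⁿ
P(6) = (1-0.7745) × 0.7745^6
P(6) = 0.22550 × 0.21584
P(6) = 0.04867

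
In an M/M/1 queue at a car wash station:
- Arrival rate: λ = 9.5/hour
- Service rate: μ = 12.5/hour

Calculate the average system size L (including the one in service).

ρ = λ/μ = 9.5/12.5 = 0.7600
For M/M/1: L = λ/(μ-λ)
L = 9.5/(12.5-9.5) = 9.5/3.00
L = 3.1667 cars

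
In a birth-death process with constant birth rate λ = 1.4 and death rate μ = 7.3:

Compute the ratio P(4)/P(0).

For constant rates: P(n)/P(0) = (λ/μ)^n
P(4)/P(0) = (1.4/7.3)^4 = 0.1918^4 = 0.001353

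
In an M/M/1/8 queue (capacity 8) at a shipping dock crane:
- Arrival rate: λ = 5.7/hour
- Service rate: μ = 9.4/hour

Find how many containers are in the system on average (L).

ρ = λ/μ = 5.7/9.4 = 0.606383
P₀ = (1-ρ)/(1-ρ^(K+1)) = (1-0.606383)/(1-0.606383^9) = 0.3936/0.9889 = 0.3980
P_K = P₀×ρ^K = 0.39803 × 0.606383^8 = 0.39803 × 0.018280 = 0.007276
L = ρ[1 - (K+1)ρ^K + Kρ^(K+1)] / [(1-ρ)(1-ρ^(K+1))]
L = 0.606383 × (1 - 9×0.018280 + 8×0.011085) / ((1 - 0.606383) × (1 - 0.011085)) = 1.4397 containers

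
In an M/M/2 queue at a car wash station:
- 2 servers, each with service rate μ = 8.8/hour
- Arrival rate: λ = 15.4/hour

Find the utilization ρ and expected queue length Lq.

Traffic intensity: ρ = λ/(cμ) = 15.4/(2×8.8) = 0.8750
Since ρ = 0.8750 < 1, system is stable.
Offered load a = λ/μ = cρ = 15.4/8.8 = 1.7500
P₀ = [ Σₙ₌₀^1 aⁿ/n! + a^2/(2!(1-ρ)) ]⁻¹
Σ = a^0/0! + a^1/1! = 1.0000 + 1.7500 = 2.7500
a^2/(2!(1-ρ)) = 3.0625/(2 × 0.1250) = 12.2500
P₀ = 1/(2.7500 + 12.2500) = 0.06667
Lq = P₀·a^2·ρ / (2!(1-ρ)²) = 0.066667 × 3.0625 × 0.87500 / (2 × 0.015625) = 5.7167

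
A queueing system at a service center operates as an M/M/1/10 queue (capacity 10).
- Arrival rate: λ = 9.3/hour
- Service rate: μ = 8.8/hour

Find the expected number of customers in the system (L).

ρ = λ/μ = 9.3/8.8 = 1.05682
P₀ = (1-ρ)/(1-ρ^(K+1)) = (1-1.05682)/(1-1.05682^11) = -0.05682/-0.8366 = 0.06792
P_K = P₀×ρ^K = 0.06792 × 1.05682^10 = 0.06792 × 1.7378 = 0.1180
L = ρ[1 - (K+1)ρ^K + Kρ^(K+1)] / [(1-ρ)(1-ρ^(K+1))]
L = 1.05682 × (1 - 11×1.737842 + 10×1.836586) / ((1 - 1.05682) × (1 - 1.836586)) = 5.5492 customers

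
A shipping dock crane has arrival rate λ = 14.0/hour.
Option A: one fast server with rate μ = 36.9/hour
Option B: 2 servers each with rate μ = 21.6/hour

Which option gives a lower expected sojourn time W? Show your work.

Option A: single server μ = 36.9 (M/M/1)
  ρ_A = 14.0/36.9 = 0.3794
  W_A = 1/(μ-λ) = 1/(36.9-14.0) = 1/22.90 = 0.04367

Option B: 2 servers μ = 21.6 (M/M/2)
  ρ_B = λ/(cμ) = 14.0/(2×21.6) = 0.3241
  Offered load a = λ/μ = cρ = 14.0/21.6 = 0.6481
  P₀ = [ Σₙ₌₀^1 aⁿ/n! + a^2/(2!(1-ρ)) ]⁻¹
  Σ = a^0/0! + a^1/1! = 1.0000 + 0.6481 = 1.6481
  a^2/(2!(1-ρ)) = 0.4201/(2 × 0.6759) = 0.3108
  P₀ = 1/(1.6481 + 0.3108) = 0.5105
  Lq = P₀·a^2·ρ / (2!(1-ρ)²) = 0.5105 × 0.4201 × 0.3241 / (2 × 0.4569) = 0.07606
  Wq_B = Lq/λ = 0.07606/14.0 = 0.005433
  W_B = Wq_B + 1/μ = 0.005433 + 0.04630 = 0.05173

Since W_A = 0.04367 < W_B = 0.05173, Option A (single fast server) has the shorter time in system.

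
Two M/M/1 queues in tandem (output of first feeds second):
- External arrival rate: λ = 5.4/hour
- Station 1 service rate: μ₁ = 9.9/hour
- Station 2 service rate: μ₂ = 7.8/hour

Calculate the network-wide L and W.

By Jackson's theorem, each station behaves as independent M/M/1.
Station 1: ρ₁ = 5.4/9.9 = 0.5455, L₁ = ρ₁/(1-ρ₁) = λ/(μ₁-λ) = 5.4/4.50 = 1.2000
Station 2: ρ₂ = 5.4/7.8 = 0.6923, L₂ = ρ₂/(1-ρ₂) = λ/(μ₂-λ) = 5.4/2.40 = 2.2500
Total: L = L₁ + L₂ = 1.2000 + 2.2500 = 3.4500
W = L/λ = 3.4500/5.4 = 0.6389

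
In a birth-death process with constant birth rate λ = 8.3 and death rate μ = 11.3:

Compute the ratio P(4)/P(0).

For constant rates: P(n)/P(0) = (λ/μ)^n
P(4)/P(0) = (8.3/11.3)^4 = 0.73451^4 = 0.2911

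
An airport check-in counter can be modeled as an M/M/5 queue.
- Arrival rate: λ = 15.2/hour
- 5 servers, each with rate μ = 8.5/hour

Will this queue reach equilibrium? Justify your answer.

Stability requires ρ = λ/(cμ) < 1
ρ = 15.2/(5 × 8.5) = 15.2/42.50 = 0.3576
Since 0.3576 < 1, the system is STABLE.
The servers are busy 35.76% of the time.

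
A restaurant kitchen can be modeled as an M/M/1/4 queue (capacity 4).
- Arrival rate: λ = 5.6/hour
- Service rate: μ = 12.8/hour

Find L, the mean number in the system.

ρ = λ/μ = 5.6/12.8 = 0.4375
P₀ = (1-ρ)/(1-ρ^(K+1)) = (1-0.4375)/(1-0.4375^5) = 0.56250/0.98397 = 0.5717
P_K = P₀×ρ^K = 0.57166 × 0.4375^4 = 0.57166 × 0.036636 = 0.02094
L = ρ[1 - (K+1)ρ^K + Kρ^(K+1)] / [(1-ρ)(1-ρ^(K+1))]
L = 0.4375 × (1 - 5×0.03664 + 4×0.01603) / ((1 - 0.4375) × (1 - 0.01603)) = 0.6963 orders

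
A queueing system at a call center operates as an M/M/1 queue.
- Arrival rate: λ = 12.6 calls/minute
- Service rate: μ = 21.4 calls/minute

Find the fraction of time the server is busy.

Server utilization: ρ = λ/μ
ρ = 12.6/21.4 = 0.5888
The server is busy 58.88% of the time.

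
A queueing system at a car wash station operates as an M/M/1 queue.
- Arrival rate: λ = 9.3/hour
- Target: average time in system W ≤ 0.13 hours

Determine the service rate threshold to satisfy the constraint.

For M/M/1: W = 1/(μ-λ)
Need W ≤ 0.13, so 1/(μ-λ) ≤ 0.13
μ - λ ≥ 1/0.13 = 7.6923
μ ≥ 9.3 + 7.6923 = 16.9923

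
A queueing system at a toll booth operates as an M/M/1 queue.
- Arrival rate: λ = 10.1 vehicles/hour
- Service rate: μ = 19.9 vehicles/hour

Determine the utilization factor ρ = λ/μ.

Server utilization: ρ = λ/μ
ρ = 10.1/19.9 = 0.5075
The server is busy 50.75% of the time.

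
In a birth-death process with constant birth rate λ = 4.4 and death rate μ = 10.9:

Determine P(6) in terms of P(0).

For constant rates: P(n)/P(0) = (λ/μ)^n
P(6)/P(0) = (4.4/10.9)^6 = 0.40367^6 = 0.004327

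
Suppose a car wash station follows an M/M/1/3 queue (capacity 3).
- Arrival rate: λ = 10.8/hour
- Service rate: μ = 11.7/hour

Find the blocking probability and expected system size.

ρ = λ/μ = 10.8/11.7 = 0.92308
P₀ = (1-ρ)/(1-ρ^(K+1)) = (1-0.92308)/(1-0.92308^4) = 0.076920/0.27397 = 0.2808
P_K = P₀×ρ^K = 0.2808 × 0.92308^3 = 0.2808 × 0.7865 = 0.2208
Blocking probability P_3 = 0.2208 (22.08%)
L = ρ[1 - (K+1)ρ^K + Kρ^(K+1)] / [(1-ρ)(1-ρ^(K+1))]
L = 0.92308 × (1 - 4×0.7865349 + 3×0.7260347) / ((1 - 0.92308) × (1 - 0.7260347)) = 1.4001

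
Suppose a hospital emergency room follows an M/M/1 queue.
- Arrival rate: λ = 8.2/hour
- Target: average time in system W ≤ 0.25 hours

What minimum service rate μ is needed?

For M/M/1: W = 1/(μ-λ)
Need W ≤ 0.25, so 1/(μ-λ) ≤ 0.25
μ - λ ≥ 1/0.25 = 4.0000
μ ≥ 8.2 + 4.0000 = 12.2000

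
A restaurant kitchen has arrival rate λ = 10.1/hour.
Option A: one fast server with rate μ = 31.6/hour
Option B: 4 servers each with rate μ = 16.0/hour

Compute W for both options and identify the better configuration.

Option A: single server μ = 31.6 (M/M/1)
  ρ_A = 10.1/31.6 = 0.3196
  W_A = 1/(μ-λ) = 1/(31.6-10.1) = 1/21.50 = 0.04651

Option B: 4 servers μ = 16.0 (M/M/4)
  ρ_B = λ/(cμ) = 10.1/(4×16.0) = 0.1578
  Offered load a = λ/μ = cρ = 10.1/16.0 = 0.6312
  P₀ = [ Σₙ₌₀^3 aⁿ/n! + a^4/(4!(1-ρ)) ]⁻¹
  Σ = a^0/0! + a^1/1! + a^2/2! + a^3/3! = 1.0000 + 0.63125 + 0.19924 + 0.041923 = 1.8724
  a^4/(4!(1-ρ)) = 0.1588/(24 × 0.8422) = 0.007856
  P₀ = 1/(1.8724 + 0.007856) = 0.5318
  Lq = P₀·a^4·ρ / (4!(1-ρ)²) = 0.53184 × 0.15878 × 0.15781 / (24 × 0.70928) = 0.0007829
  Wq_B = Lq/λ = 0.0007829/10.1 = 0.00007751
  W_B = Wq_B + 1/μ = 0.00007751 + 0.06250 = 0.06258

Since W_A = 0.04651 < W_B = 0.06258, Option A (single fast server) has the shorter time in system.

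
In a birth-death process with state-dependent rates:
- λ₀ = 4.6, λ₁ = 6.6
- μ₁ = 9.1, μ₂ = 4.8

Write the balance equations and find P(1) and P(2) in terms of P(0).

Balance equations:
State 0: λ₀P₀ = μ₁P₁ → P₁ = (λ₀/μ₁)P₀ = (4.6/9.1)P₀ = 0.5055P₀
State 1: P₂ = (λ₀λ₁)/(μ₁μ₂)P₀ = (4.6×6.6)/(9.1×4.8)P₀ = 0.6951P₀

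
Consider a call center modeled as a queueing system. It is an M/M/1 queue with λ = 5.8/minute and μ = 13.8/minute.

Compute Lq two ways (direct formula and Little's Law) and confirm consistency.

Method 1 (direct): Lq = λ²/(μ(μ-λ)) = 33.64/(13.8 × 8.00) = 0.3047

Method 2 (Little's Law):
W = 1/(μ-λ) = 1/8.00 = 0.1250
Wq = W - 1/μ = 0.1250 - 0.07246 = 0.05254
Lq = λWq = 5.8 × 0.05254 = 0.3047 ✔ (matches Method 1)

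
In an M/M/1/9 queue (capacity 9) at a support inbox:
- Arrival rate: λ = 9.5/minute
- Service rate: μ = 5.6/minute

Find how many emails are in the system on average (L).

ρ = λ/μ = 9.5/5.6 = 1.6964
P₀ = (1-ρ)/(1-ρ^(K+1)) = (1-1.6964)/(1-1.6964^10) = -0.6964/-196.3707 = 0.003546
P_K = P₀×ρ^K = 0.003546 × 1.6964^9 = 0.003546 × 116.3468 = 0.4126
L = ρ[1 - (K+1)ρ^K + Kρ^(K+1)] / [(1-ρ)(1-ρ^(K+1))]
L = 1.6964 × (1 - 10×116.3468 + 9×197.3707) / ((1 - 1.6964) × (1 - 197.3707)) = 7.6150 emails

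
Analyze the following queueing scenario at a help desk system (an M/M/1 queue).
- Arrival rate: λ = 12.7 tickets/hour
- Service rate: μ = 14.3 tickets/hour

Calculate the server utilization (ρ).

Server utilization: ρ = λ/μ
ρ = 12.7/14.3 = 0.8881
The server is busy 88.81% of the time.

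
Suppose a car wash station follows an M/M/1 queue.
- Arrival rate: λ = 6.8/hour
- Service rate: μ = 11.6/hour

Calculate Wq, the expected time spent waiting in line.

First, compute utilization: ρ = λ/μ = 6.8/11.6 = 0.5862
For M/M/1: Wq = λ/(μ(μ-λ))
Wq = 6.8/(11.6 × (11.6-6.8))
Wq = 6.8/(11.6 × 4.80)
Wq = 0.1221 hours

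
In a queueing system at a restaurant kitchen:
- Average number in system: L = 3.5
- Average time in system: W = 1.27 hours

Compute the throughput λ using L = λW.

Little's Law: L = λW, so λ = L/W
λ = 3.5/1.27 = 2.7559 orders/hour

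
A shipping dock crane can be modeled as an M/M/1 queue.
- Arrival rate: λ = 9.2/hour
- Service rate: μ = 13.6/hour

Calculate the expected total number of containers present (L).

ρ = λ/μ = 9.2/13.6 = 0.6765
For M/M/1: L = λ/(μ-λ)
L = 9.2/(13.6-9.2) = 9.2/4.40
L = 2.0909 containers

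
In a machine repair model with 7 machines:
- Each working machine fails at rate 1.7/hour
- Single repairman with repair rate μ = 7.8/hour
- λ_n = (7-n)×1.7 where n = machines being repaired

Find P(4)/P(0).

P(4)/P(0) = ∏_{i=0}^{4-1} λ_i/μ_{i+1}
= (7-0)×1.7/7.8 × (7-1)×1.7/7.8 × (7-2)×1.7/7.8 × (7-3)×1.7/7.8
= 1.8954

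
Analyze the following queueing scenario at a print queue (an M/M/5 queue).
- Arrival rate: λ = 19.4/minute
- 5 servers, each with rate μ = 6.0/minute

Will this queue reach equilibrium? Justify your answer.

Stability requires ρ = λ/(cμ) < 1
ρ = 19.4/(5 × 6.0) = 19.4/30.00 = 0.6467
Since 0.6467 < 1, the system is STABLE.
The servers are busy 64.67% of the time.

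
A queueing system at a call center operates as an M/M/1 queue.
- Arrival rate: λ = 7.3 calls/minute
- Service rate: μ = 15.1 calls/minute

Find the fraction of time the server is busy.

Server utilization: ρ = λ/μ
ρ = 7.3/15.1 = 0.4834
The server is busy 48.34% of the time.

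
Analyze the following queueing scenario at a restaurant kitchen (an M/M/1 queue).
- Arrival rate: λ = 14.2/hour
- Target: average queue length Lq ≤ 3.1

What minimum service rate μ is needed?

For M/M/1: Lq = λ²/(μ(μ-λ))
Need Lq ≤ 3.1, i.e. μ(μ-λ) ≥ λ²/3.1
μ² - 14.2μ - 201.64/3.1 ≥ 0  →  μ² - 14.2μ - 65.04516 ≥ 0
Quadratic formula (positive root): μ = [λ + √(λ² + 4×65.04516)]/2
Discriminant: 201.64 + 4×65.04516 = 461.8206, √461.8206 = 21.4900
μ ≥ (14.2 + 21.4900)/2 = 17.8450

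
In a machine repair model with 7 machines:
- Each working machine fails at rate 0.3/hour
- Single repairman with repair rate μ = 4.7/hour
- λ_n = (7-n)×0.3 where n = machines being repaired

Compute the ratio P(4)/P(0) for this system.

P(4)/P(0) = ∏_{i=0}^{4-1} λ_i/μ_{i+1}
= (7-0)×0.3/4.7 × (7-1)×0.3/4.7 × (7-2)×0.3/4.7 × (7-3)×0.3/4.7
= 0.01394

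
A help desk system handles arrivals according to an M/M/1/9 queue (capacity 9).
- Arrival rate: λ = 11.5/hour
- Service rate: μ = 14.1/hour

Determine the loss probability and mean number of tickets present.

ρ = λ/μ = 11.5/14.1 = 0.8156
P₀ = (1-ρ)/(1-ρ^(K+1)) = (1-0.8156)/(1-0.8156^10) = 0.1844/0.8698 = 0.2120
P_K = P₀×ρ^K = 0.2120 × 0.8156^9 = 0.2120 × 0.1597 = 0.03386
Blocking probability P_9 = 0.03386 (3.39%)
L = ρ[1 - (K+1)ρ^K + Kρ^(K+1)] / [(1-ρ)(1-ρ^(K+1))]
L = 0.8156 × (1 - 10×0.159696 + 9×0.130248) / ((1 - 0.8156) × (1 - 0.130248)) = 2.9255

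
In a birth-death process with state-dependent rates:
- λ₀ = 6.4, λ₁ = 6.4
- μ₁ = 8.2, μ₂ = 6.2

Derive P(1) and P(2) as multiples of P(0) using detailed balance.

Balance equations:
State 0: λ₀P₀ = μ₁P₁ → P₁ = (λ₀/μ₁)P₀ = (6.4/8.2)P₀ = 0.7805P₀
State 1: P₂ = (λ₀λ₁)/(μ₁μ₂)P₀ = (6.4×6.4)/(8.2×6.2)P₀ = 0.8057P₀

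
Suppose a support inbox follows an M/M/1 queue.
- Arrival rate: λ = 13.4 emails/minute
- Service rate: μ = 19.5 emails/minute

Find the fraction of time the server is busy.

Server utilization: ρ = λ/μ
ρ = 13.4/19.5 = 0.6872
The server is busy 68.72% of the time.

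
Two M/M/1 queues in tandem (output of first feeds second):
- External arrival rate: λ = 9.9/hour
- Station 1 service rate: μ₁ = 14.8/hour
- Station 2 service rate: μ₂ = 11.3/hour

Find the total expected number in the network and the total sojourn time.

By Jackson's theorem, each station behaves as independent M/M/1.
Station 1: ρ₁ = 9.9/14.8 = 0.6689, L₁ = ρ₁/(1-ρ₁) = λ/(μ₁-λ) = 9.9/4.90 = 2.0204
Station 2: ρ₂ = 9.9/11.3 = 0.8761, L₂ = ρ₂/(1-ρ₂) = λ/(μ₂-λ) = 9.9/1.40 = 7.0714
Total: L = L₁ + L₂ = 2.0204 + 7.0714 = 9.0918
W = L/λ = 9.0918/9.9 = 0.9184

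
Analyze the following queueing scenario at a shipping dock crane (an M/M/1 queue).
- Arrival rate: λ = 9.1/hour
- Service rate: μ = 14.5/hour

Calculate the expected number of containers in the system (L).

ρ = λ/μ = 9.1/14.5 = 0.6276
For M/M/1: L = λ/(μ-λ)
L = 9.1/(14.5-9.1) = 9.1/5.40
L = 1.6852 containers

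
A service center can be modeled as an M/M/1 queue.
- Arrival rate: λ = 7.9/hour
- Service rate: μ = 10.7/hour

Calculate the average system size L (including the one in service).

ρ = λ/μ = 7.9/10.7 = 0.7383
For M/M/1: L = λ/(μ-λ)
L = 7.9/(10.7-7.9) = 7.9/2.80
L = 2.8214 customers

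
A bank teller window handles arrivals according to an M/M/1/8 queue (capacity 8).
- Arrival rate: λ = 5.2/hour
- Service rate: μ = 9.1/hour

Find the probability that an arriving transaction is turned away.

ρ = λ/μ = 5.2/9.1 = 0.57143
P₀ = (1-ρ)/(1-ρ^(K+1)) = (1-0.57143)/(1-0.57143^9) = 0.4286/0.9935 = 0.4314
P_K = P₀×ρ^K = 0.43137 × 0.57143^8 = 0.43137 × 0.011369 = 0.004904
Blocking probability = 0.49%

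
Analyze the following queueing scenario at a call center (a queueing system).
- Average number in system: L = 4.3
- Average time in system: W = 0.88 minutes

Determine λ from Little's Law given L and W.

Little's Law: L = λW, so λ = L/W
λ = 4.3/0.88 = 4.8864 calls/minute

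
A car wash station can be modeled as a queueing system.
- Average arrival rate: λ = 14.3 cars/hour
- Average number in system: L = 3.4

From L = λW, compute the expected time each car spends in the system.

Little's Law: L = λW, so W = L/λ
W = 3.4/14.3 = 0.2378 hours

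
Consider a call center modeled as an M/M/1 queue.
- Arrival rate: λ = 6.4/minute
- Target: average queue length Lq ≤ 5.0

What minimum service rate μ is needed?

For M/M/1: Lq = λ²/(μ(μ-λ))
Need Lq ≤ 5.0, i.e. μ(μ-λ) ≥ λ²/5.0
μ² - 6.4μ - 40.96/5.0 ≥ 0  →  μ² - 6.4μ - 8.1920 ≥ 0
Quadratic formula (positive root): μ = [λ + √(λ² + 4×8.1920)]/2
Discriminant: 40.96 + 4×8.1920 = 73.7280, √73.7280 = 8.586501
μ ≥ (6.4 + 8.586501)/2 = 7.4933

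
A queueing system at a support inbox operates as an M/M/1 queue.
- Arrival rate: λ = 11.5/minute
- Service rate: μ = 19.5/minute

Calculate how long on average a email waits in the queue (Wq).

First, compute utilization: ρ = λ/μ = 11.5/19.5 = 0.5897
For M/M/1: Wq = λ/(μ(μ-λ))
Wq = 11.5/(19.5 × (19.5-11.5))
Wq = 11.5/(19.5 × 8.00)
Wq = 0.07372 minutes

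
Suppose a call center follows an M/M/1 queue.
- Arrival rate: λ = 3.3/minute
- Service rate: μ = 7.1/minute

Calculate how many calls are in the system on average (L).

ρ = λ/μ = 3.3/7.1 = 0.4648
For M/M/1: L = λ/(μ-λ)
L = 3.3/(7.1-3.3) = 3.3/3.80
L = 0.8684 calls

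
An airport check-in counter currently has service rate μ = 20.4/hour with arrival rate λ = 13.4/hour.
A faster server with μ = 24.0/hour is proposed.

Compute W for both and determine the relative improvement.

System 1: ρ₁ = 13.4/20.4 = 0.6569, W₁ = 1/(20.4-13.4) = 0.14286
System 2: ρ₂ = 13.4/24.0 = 0.5583, W₂ = 1/(24.0-13.4) = 0.094340
Improvement: (W₁-W₂)/W₁ = (0.14286-0.094340)/0.14286 = 33.96%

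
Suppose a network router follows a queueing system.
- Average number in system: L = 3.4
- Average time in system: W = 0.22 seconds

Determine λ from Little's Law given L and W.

Little's Law: L = λW, so λ = L/W
λ = 3.4/0.22 = 15.4545 packets/second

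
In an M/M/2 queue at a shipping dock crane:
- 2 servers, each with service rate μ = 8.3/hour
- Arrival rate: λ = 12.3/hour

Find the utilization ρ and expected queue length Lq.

Traffic intensity: ρ = λ/(cμ) = 12.3/(2×8.3) = 0.7410
Since ρ = 0.7410 < 1, system is stable.
Offered load a = λ/μ = cρ = 12.3/8.3 = 1.4819
P₀ = [ Σₙ₌₀^1 aⁿ/n! + a^2/(2!(1-ρ)) ]⁻¹
Σ = a^0/0! + a^1/1! = 1.0000 + 1.4819 = 2.4819
a^2/(2!(1-ρ)) = 2.19611/(2 × 0.259036) = 4.2390
P₀ = 1/(2.4819 + 4.2390) = 0.1488
Lq = P₀·a^2·ρ / (2!(1-ρ)²) = 0.14879 × 2.1961 × 0.74096 / (2 × 0.067100) = 1.8041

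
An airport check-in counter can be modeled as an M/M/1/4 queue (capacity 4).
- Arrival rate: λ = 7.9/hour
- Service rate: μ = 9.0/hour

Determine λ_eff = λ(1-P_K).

ρ = λ/μ = 7.9/9.0 = 0.8778
P₀ = (1-ρ)/(1-ρ^(K+1)) = (1-0.8778)/(1-0.8778^5) = 0.1222/0.4788 = 0.2552
P_K = P₀×ρ^K = 0.2552 × 0.8778^4 = 0.2552 × 0.5937 = 0.1515
λ_eff = λ(1-P_K) = 7.9 × (1 - 0.15151) = 7.9 × 0.84849 = 6.7031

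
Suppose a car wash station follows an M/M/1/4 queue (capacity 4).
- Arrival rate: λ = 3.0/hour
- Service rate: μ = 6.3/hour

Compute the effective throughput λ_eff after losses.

ρ = λ/μ = 3.0/6.3 = 0.47619
P₀ = (1-ρ)/(1-ρ^(K+1)) = (1-0.47619)/(1-0.47619^5) = 0.5238/0.9755 = 0.5370
P_K = P₀×ρ^K = 0.5370 × 0.47619^4 = 0.5370 × 0.05142 = 0.02761
λ_eff = λ(1-P_K) = 3.0 × (1 - 0.02761) = 3.0 × 0.9724 = 2.9172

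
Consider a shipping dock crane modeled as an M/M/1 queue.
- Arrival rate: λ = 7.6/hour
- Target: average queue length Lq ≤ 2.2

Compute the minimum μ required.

For M/M/1: Lq = λ²/(μ(μ-λ))
Need Lq ≤ 2.2, i.e. μ(μ-λ) ≥ λ²/2.2
μ² - 7.6μ - 57.76/2.2 ≥ 0  →  μ² - 7.6μ - 26.25455 ≥ 0
Quadratic formula (positive root): μ = [λ + √(λ² + 4×26.25455)]/2
Discriminant: 57.76 + 4×26.25455 = 162.7782, √162.7782 = 12.7585
μ ≥ (7.6 + 12.7585)/2 = 10.1792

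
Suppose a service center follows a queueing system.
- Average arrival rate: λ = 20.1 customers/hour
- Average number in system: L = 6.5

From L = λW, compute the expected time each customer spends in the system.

Little's Law: L = λW, so W = L/λ
W = 6.5/20.1 = 0.3234 hours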